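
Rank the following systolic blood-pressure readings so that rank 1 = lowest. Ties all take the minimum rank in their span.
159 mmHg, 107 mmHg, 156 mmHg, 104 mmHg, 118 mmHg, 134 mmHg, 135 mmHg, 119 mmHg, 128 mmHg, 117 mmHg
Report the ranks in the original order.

Sorted (ascending): 104, 107, 117, 118, 119, 128, 134, 135, 156, 159
No ties — each value takes its position as its rank.

10, 2, 9, 1, 4, 7, 8, 5, 6, 3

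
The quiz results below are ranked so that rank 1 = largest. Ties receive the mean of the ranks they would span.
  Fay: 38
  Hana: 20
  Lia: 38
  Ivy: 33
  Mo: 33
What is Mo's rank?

3.5

Sorted (descending): 38, 38, 33, 33, 20
The 2 values of 38 occupy positions 1–2 → average rank (1+2)/2 = 1.5.
The 2 values of 33 occupy positions 3–4 → average rank (3+4)/2 = 3.5.
Mo has value 33 → rank 3.5.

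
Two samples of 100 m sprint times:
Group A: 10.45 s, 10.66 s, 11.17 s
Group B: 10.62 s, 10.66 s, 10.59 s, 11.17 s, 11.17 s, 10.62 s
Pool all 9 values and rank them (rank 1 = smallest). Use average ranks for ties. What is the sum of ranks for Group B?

Sorted (ascending): 10.45, 10.59, 10.62, 10.62, 10.66, 10.66, 11.17, 11.17, 11.17
The 2 values of 10.62 occupy positions 3–4 → average rank (3+4)/2 = 3.5.
The 2 values of 10.66 occupy positions 5–6 → average rank (5+6)/2 = 5.5.
The 3 values of 11.17 occupy positions 7–9 → average rank 8.
Group B values → pooled ranks: 10.62→3.5, 10.66→5.5, 10.59→2, 11.17→8, 11.17→8, 10.62→3.5
Rank sum = 3.5 + 5.5 + 2 + 8 + 8 + 3.5 = 30.5

30.5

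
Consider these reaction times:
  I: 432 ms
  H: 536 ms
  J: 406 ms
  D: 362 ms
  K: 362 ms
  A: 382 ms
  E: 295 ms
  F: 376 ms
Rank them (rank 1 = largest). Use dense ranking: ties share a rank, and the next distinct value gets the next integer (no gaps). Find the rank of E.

Sorted (descending): 536, 432, 406, 382, 376, 362, 362, 295
The 2 values of 362 share dense rank 6.
Remaining distinct values take the next consecutive integers.
E has value 295 ms → rank 7.

7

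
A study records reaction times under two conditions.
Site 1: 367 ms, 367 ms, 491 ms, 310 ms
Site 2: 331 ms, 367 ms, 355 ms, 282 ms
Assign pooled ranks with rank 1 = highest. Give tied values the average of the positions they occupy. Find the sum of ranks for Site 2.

22

Sorted (descending): 491, 367, 367, 367, 355, 331, 310, 282
The 3 values of 367 occupy positions 2–4 → average rank 3.
Site 2 values → pooled ranks: 331→6, 367→3, 355→5, 282→8
Rank sum = 6 + 3 + 5 + 8 = 22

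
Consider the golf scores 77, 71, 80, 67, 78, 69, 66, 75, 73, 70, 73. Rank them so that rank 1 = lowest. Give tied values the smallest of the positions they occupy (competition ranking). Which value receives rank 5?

Sorted (ascending): 66, 67, 69, 70, 71, 73, 73, 75, 77, 78, 80
The 2 values of 73 occupy positions 6–7 → each gets rank 6.
Rank 5 → value 71.

71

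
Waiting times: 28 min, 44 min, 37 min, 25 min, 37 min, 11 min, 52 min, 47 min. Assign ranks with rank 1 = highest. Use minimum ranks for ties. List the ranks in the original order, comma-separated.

Sorted (descending): 52, 47, 44, 37, 37, 28, 25, 11
The 2 values of 37 occupy positions 4–5 → each gets rank 4.

6, 3, 4, 7, 4, 8, 1, 2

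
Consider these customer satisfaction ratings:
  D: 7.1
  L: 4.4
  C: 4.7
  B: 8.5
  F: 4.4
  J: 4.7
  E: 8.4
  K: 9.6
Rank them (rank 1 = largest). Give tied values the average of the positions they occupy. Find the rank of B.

2

Sorted (descending): 9.6, 8.5, 8.4, 7.1, 4.7, 4.7, 4.4, 4.4
The 2 values of 4.7 occupy positions 5–6 → average rank (5+6)/2 = 5.5.
The 2 values of 4.4 occupy positions 7–8 → average rank (7+8)/2 = 7.5.
B has value 8.5 → rank 2.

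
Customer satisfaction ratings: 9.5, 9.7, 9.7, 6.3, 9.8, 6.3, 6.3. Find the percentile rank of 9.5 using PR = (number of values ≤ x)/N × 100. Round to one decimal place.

57.1

N = 7.
Strictly below 9.5: 3. Equal to 9.5: 1.
PR = 4/7 × 100 = 57.1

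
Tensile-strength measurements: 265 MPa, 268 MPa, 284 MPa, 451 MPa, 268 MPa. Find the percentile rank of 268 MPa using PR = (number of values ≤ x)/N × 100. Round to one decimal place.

N = 5.
Strictly below 268: 1. Equal to 268: 2.
PR = 3/5 × 100 = 60.0

60.0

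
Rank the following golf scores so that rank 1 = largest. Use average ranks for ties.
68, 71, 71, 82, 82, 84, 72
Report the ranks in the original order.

7, 5.5, 5.5, 2.5, 2.5, 1, 4

Sorted (descending): 84, 82, 82, 72, 71, 71, 68
The 2 values of 82 occupy positions 2–3 → average rank (2+3)/2 = 2.5.
The 2 values of 71 occupy positions 5–6 → average rank (5+6)/2 = 5.5.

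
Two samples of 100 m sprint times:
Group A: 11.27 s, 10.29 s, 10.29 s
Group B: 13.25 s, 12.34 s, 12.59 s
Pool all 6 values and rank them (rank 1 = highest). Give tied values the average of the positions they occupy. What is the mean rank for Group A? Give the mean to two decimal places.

Sorted (descending): 13.25, 12.59, 12.34, 11.27, 10.29, 10.29
The 2 values of 10.29 occupy positions 5–6 → average rank (5+6)/2 = 5.5.
Group A values → pooled ranks: 11.27→4, 10.29→5.5, 10.29→5.5
Mean rank = (4 + 5.5 + 5.5) / 3 = 5.00

5.00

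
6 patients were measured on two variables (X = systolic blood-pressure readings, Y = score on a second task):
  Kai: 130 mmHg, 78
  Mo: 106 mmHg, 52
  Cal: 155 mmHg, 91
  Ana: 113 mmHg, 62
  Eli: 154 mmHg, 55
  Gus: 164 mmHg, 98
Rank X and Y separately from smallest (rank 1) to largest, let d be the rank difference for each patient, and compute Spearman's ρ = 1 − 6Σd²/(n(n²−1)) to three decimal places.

Ranks of variable 1: 3, 1, 5, 2, 4, 6
Ranks of variable 2: 4, 1, 5, 3, 2, 6
d = r₁ − r₂: -1, 0, 0, -1, 2, 0
d²: 1, 0, 0, 1, 4, 0; Σd² = 6
ρ = 1 − 6·6/(6·35) = 1 − 36/210 = 0.829

0.829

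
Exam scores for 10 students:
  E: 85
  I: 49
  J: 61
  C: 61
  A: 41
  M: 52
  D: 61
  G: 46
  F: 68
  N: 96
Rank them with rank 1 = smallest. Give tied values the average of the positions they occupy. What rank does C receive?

Sorted (ascending): 41, 46, 49, 52, 61, 61, 61, 68, 85, 96
The 3 values of 61 occupy positions 5–7 → average rank 6.
C has value 61 → rank 6.

6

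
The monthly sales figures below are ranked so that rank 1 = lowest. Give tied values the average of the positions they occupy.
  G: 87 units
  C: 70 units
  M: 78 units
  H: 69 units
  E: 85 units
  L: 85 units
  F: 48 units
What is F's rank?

1

Sorted (ascending): 48, 69, 70, 78, 85, 85, 87
The 2 values of 85 occupy positions 5–6 → average rank (5+6)/2 = 5.5.
F has value 48 units → rank 1.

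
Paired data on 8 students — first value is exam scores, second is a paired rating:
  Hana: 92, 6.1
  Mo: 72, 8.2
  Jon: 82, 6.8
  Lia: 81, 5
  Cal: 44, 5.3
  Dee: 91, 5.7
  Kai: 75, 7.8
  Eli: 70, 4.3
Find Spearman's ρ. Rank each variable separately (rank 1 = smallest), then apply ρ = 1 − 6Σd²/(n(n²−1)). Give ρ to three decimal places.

Ranks of variable 1: 8, 3, 6, 5, 1, 7, 4, 2
Ranks of variable 2: 5, 8, 6, 2, 3, 4, 7, 1
d = r₁ − r₂: 3, -5, 0, 3, -2, 3, -3, 1
d²: 9, 25, 0, 9, 4, 9, 9, 1; Σd² = 66
ρ = 1 − 6·66/(8·63) = 1 − 396/504 = 0.214

0.214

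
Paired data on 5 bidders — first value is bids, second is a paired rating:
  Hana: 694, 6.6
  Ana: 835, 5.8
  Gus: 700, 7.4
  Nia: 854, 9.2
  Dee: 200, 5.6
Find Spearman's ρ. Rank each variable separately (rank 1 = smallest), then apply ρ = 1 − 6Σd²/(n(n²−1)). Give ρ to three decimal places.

0.700

Ranks of variable 1: 2, 4, 3, 5, 1
Ranks of variable 2: 3, 2, 4, 5, 1
d = r₁ − r₂: -1, 2, -1, 0, 0
d²: 1, 4, 1, 0, 0; Σd² = 6
ρ = 1 − 6·6/(5·24) = 1 − 36/120 = 0.700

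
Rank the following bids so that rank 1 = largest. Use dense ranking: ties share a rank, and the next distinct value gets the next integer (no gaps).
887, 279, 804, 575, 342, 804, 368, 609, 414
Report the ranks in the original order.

1, 8, 2, 4, 7, 2, 6, 3, 5

Sorted (descending): 887, 804, 804, 609, 575, 414, 368, 342, 279
The 2 values of 804 share dense rank 2.
Remaining distinct values take the next consecutive integers.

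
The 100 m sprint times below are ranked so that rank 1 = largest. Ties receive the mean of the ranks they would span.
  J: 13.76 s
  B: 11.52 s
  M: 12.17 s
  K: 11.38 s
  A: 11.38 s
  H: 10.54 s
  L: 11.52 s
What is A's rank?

5.5

Sorted (descending): 13.76, 12.17, 11.52, 11.52, 11.38, 11.38, 10.54
The 2 values of 11.52 occupy positions 3–4 → average rank (3+4)/2 = 3.5.
The 2 values of 11.38 occupy positions 5–6 → average rank (5+6)/2 = 5.5.
A has value 11.38 s → rank 5.5.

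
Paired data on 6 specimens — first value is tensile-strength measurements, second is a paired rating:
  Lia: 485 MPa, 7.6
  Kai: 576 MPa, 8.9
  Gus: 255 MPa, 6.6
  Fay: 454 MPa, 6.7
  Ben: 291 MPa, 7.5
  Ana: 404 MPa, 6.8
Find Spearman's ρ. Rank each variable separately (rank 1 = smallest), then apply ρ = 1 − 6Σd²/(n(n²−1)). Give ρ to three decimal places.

Ranks of variable 1: 5, 6, 1, 4, 2, 3
Ranks of variable 2: 5, 6, 1, 2, 4, 3
d = r₁ − r₂: 0, 0, 0, 2, -2, 0
d²: 0, 0, 0, 4, 4, 0; Σd² = 8
ρ = 1 − 6·8/(6·35) = 1 − 48/210 = 0.771

0.771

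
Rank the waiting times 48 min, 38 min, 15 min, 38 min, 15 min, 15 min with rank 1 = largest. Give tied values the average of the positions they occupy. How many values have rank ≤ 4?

Sorted (descending): 48, 38, 38, 15, 15, 15
The 2 values of 38 occupy positions 2–3 → average rank (2+3)/2 = 2.5.
The 3 values of 15 occupy positions 4–6 → average rank 5.
Ranks ≤ 4: {1, 2.5, 2.5} → 3 values.

3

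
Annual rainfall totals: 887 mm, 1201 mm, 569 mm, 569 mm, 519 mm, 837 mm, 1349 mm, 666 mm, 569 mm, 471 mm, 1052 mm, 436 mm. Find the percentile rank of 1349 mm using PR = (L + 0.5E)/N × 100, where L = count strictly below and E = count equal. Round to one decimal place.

95.8

N = 12.
Strictly below 1349: 11. Equal to 1349: 1.
PR = (11 + 0.5·1)/12 × 100 = 95.8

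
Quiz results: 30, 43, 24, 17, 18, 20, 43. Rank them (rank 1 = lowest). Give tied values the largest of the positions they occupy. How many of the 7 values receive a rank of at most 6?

5

Sorted (ascending): 17, 18, 20, 24, 30, 43, 43
The 2 values of 43 occupy positions 6–7 → each gets rank 7.
Ranks ≤ 6: {1, 2, 3, 4, 5} → 5 values.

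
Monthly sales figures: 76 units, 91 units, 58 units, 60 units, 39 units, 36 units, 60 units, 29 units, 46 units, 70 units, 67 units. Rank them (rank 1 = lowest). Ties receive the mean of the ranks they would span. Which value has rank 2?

Sorted (ascending): 29, 36, 39, 46, 58, 60, 60, 67, 70, 76, 91
The 2 values of 60 occupy positions 6–7 → average rank (6+7)/2 = 6.5.
Rank 2 → value 36.

36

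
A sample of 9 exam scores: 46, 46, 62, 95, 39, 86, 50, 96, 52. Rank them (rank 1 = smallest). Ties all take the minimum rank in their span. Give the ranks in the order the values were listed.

Sorted (ascending): 39, 46, 46, 50, 52, 62, 86, 95, 96
The 2 values of 46 occupy positions 2–3 → each gets rank 2.

2, 2, 6, 8, 1, 7, 4, 9, 5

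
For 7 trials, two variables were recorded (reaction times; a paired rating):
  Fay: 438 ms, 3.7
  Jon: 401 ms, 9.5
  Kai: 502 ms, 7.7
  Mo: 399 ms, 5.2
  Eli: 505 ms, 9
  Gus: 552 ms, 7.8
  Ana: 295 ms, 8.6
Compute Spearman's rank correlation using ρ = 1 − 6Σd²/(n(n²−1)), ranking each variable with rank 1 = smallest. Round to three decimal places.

0.036

Ranks of variable 1: 4, 3, 5, 2, 6, 7, 1
Ranks of variable 2: 1, 7, 3, 2, 6, 4, 5
d = r₁ − r₂: 3, -4, 2, 0, 0, 3, -4
d²: 9, 16, 4, 0, 0, 9, 16; Σd² = 54
ρ = 1 − 6·54/(7·48) = 1 − 324/336 = 0.036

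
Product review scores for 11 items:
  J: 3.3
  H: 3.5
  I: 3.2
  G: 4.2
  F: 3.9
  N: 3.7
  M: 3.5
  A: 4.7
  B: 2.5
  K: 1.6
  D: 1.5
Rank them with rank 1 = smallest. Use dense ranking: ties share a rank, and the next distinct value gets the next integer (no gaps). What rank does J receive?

5

Sorted (ascending): 1.5, 1.6, 2.5, 3.2, 3.3, 3.5, 3.5, 3.7, 3.9, 4.2, 4.7
The 2 values of 3.5 share dense rank 6.
Remaining distinct values take the next consecutive integers.
J has value 3.3 → rank 5.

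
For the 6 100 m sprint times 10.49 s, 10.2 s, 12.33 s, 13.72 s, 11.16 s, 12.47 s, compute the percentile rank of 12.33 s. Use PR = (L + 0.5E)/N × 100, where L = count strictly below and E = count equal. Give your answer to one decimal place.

58.3

N = 6.
Strictly below 12.33: 3. Equal to 12.33: 1.
PR = (3 + 0.5·1)/6 × 100 = 58.3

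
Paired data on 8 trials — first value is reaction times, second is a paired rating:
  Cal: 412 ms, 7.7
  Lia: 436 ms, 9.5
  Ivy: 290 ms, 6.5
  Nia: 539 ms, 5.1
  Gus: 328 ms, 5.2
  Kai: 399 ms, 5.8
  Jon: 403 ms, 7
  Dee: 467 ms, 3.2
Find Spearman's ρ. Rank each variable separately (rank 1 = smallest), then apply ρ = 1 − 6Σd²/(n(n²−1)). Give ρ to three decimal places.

Ranks of variable 1: 5, 6, 1, 8, 2, 3, 4, 7
Ranks of variable 2: 7, 8, 5, 2, 3, 4, 6, 1
d = r₁ − r₂: -2, -2, -4, 6, -1, -1, -2, 6
d²: 4, 4, 16, 36, 1, 1, 4, 36; Σd² = 102
ρ = 1 − 6·102/(8·63) = 1 − 612/504 = -0.214

-0.214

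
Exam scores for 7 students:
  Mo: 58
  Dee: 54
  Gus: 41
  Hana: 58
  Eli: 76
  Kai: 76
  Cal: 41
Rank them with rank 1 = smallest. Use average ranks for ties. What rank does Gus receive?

Sorted (ascending): 41, 41, 54, 58, 58, 76, 76
The 2 values of 41 occupy positions 1–2 → average rank (1+2)/2 = 1.5.
The 2 values of 58 occupy positions 4–5 → average rank (4+5)/2 = 4.5.
The 2 values of 76 occupy positions 6–7 → average rank (6+7)/2 = 6.5.
Gus has value 41 → rank 1.5.

1.5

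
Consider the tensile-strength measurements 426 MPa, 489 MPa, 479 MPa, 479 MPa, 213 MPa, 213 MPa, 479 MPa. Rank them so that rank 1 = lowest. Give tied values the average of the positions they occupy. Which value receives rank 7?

Sorted (ascending): 213, 213, 426, 479, 479, 479, 489
The 2 values of 213 occupy positions 1–2 → average rank (1+2)/2 = 1.5.
The 3 values of 479 occupy positions 4–6 → average rank 5.
Rank 7 → value 489.

489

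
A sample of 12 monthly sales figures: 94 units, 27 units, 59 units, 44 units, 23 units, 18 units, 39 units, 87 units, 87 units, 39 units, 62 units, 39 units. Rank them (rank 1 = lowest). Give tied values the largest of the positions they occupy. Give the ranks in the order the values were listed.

Sorted (ascending): 18, 23, 27, 39, 39, 39, 44, 59, 62, 87, 87, 94
The 3 values of 39 occupy positions 4–6 → each gets rank 6.
The 2 values of 87 occupy positions 10–11 → each gets rank 11.

12, 3, 8, 7, 2, 1, 6, 11, 11, 6, 9, 6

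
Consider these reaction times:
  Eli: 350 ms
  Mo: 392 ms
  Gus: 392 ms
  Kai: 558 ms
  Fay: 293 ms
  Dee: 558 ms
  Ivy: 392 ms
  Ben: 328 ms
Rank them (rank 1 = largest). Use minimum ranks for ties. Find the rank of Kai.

Sorted (descending): 558, 558, 392, 392, 392, 350, 328, 293
The 2 values of 558 occupy positions 1–2 → each gets rank 1.
The 3 values of 392 occupy positions 3–5 → each gets rank 3.
Kai has value 558 ms → rank 1.

1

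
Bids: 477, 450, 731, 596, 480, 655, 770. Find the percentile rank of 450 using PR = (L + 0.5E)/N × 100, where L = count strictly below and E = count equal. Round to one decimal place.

7.1

N = 7.
Strictly below 450: 0. Equal to 450: 1.
PR = (0 + 0.5·1)/7 × 100 = 7.1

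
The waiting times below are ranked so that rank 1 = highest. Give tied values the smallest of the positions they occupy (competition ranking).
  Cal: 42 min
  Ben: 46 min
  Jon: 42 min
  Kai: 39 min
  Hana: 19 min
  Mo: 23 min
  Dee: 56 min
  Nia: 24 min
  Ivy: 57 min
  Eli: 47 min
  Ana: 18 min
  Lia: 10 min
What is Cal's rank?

Sorted (descending): 57, 56, 47, 46, 42, 42, 39, 24, 23, 19, 18, 10
The 2 values of 42 occupy positions 5–6 → each gets rank 5.
Cal has value 42 min → rank 5.

5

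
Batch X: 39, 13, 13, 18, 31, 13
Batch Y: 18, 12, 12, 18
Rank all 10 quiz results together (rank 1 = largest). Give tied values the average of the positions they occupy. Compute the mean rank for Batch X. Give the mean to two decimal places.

Sorted (descending): 39, 31, 18, 18, 18, 13, 13, 13, 12, 12
The 3 values of 18 occupy positions 3–5 → average rank 4.
The 3 values of 13 occupy positions 6–8 → average rank 7.
The 2 values of 12 occupy positions 9–10 → average rank (9+10)/2 = 9.5.
Batch X values → pooled ranks: 39→1, 13→7, 13→7, 18→4, 31→2, 13→7
Mean rank = (1 + 7 + 7 + 4 + 2 + 7) / 6 = 4.67

4.67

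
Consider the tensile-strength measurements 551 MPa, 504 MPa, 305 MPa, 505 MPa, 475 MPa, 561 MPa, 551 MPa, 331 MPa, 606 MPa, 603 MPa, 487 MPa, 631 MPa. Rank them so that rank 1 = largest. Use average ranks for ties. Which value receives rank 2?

606

Sorted (descending): 631, 606, 603, 561, 551, 551, 505, 504, 487, 475, 331, 305
The 2 values of 551 occupy positions 5–6 → average rank (5+6)/2 = 5.5.
Rank 2 → value 606.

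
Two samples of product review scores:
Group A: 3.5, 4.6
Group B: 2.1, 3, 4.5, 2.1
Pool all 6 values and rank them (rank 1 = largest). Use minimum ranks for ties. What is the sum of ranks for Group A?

4

Sorted (descending): 4.6, 4.5, 3.5, 3, 2.1, 2.1
The 2 values of 2.1 occupy positions 5–6 → each gets rank 5.
Group A values → pooled ranks: 3.5→3, 4.6→1
Rank sum = 3 + 1 = 4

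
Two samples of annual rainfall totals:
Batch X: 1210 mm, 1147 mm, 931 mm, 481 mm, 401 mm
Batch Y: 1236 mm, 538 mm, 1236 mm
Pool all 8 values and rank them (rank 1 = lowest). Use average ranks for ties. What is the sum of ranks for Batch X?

18

Sorted (ascending): 401, 481, 538, 931, 1147, 1210, 1236, 1236
The 2 values of 1236 occupy positions 7–8 → average rank (7+8)/2 = 7.5.
Batch X values → pooled ranks: 1210→6, 1147→5, 931→4, 481→2, 401→1
Rank sum = 6 + 5 + 4 + 2 + 1 = 18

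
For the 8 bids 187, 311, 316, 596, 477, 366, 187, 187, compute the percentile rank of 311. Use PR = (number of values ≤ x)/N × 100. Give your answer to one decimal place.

N = 8.
Strictly below 311: 3. Equal to 311: 1.
PR = 4/8 × 100 = 50.0

50.0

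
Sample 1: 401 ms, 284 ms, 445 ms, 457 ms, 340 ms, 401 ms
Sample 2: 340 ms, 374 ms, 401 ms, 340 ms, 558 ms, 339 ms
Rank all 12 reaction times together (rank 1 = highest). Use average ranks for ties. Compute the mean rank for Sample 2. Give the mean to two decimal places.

Sorted (descending): 558, 457, 445, 401, 401, 401, 374, 340, 340, 340, 339, 284
The 3 values of 401 occupy positions 4–6 → average rank 5.
The 3 values of 340 occupy positions 8–10 → average rank 9.
Sample 2 values → pooled ranks: 340→9, 374→7, 401→5, 340→9, 558→1, 339→11
Mean rank = (9 + 7 + 5 + 9 + 1 + 11) / 6 = 7.00

7.00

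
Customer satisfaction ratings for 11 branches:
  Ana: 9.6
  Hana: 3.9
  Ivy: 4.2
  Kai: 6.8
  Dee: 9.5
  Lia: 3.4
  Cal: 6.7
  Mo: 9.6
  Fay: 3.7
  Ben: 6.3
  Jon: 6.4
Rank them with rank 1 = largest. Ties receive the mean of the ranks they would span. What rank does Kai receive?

4

Sorted (descending): 9.6, 9.6, 9.5, 6.8, 6.7, 6.4, 6.3, 4.2, 3.9, 3.7, 3.4
The 2 values of 9.6 occupy positions 1–2 → average rank (1+2)/2 = 1.5.
Kai has value 6.8 → rank 4.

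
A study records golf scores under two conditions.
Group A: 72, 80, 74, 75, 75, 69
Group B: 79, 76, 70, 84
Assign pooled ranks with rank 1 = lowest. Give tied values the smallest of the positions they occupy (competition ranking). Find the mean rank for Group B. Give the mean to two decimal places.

6.75

Sorted (ascending): 69, 70, 72, 74, 75, 75, 76, 79, 80, 84
The 2 values of 75 occupy positions 5–6 → each gets rank 5.
Group B values → pooled ranks: 79→8, 76→7, 70→2, 84→10
Mean rank = (8 + 7 + 2 + 10) / 4 = 6.75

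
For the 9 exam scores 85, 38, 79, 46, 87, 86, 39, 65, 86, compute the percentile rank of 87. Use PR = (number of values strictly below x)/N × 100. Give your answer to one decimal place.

88.9

N = 9.
Strictly below 87: 8. Equal to 87: 1.
PR = 8/9 × 100 = 88.9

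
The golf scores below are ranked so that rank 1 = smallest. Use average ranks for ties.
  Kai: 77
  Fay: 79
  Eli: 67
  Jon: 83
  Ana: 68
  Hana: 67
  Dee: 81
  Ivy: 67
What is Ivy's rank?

2

Sorted (ascending): 67, 67, 67, 68, 77, 79, 81, 83
The 3 values of 67 occupy positions 1–3 → average rank 2.
Ivy has value 67 → rank 2.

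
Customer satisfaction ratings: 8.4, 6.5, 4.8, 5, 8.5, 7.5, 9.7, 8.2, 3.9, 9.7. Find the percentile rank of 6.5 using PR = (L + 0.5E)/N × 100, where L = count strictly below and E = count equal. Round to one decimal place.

N = 10.
Strictly below 6.5: 3. Equal to 6.5: 1.
PR = (3 + 0.5·1)/10 × 100 = 35.0

35.0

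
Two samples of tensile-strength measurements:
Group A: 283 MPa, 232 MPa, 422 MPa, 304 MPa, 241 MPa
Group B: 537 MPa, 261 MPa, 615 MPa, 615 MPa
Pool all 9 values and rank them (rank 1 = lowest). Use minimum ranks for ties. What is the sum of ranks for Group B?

26

Sorted (ascending): 232, 241, 261, 283, 304, 422, 537, 615, 615
The 2 values of 615 occupy positions 8–9 → each gets rank 8.
Group B values → pooled ranks: 537→7, 261→3, 615→8, 615→8
Rank sum = 7 + 3 + 8 + 8 = 26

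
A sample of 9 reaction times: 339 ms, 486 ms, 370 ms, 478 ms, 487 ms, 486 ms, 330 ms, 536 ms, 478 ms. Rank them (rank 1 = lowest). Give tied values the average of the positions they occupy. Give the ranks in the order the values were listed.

2, 6.5, 3, 4.5, 8, 6.5, 1, 9, 4.5

Sorted (ascending): 330, 339, 370, 478, 478, 486, 486, 487, 536
The 2 values of 478 occupy positions 4–5 → average rank (4+5)/2 = 4.5.
The 2 values of 486 occupy positions 6–7 → average rank (6+7)/2 = 6.5.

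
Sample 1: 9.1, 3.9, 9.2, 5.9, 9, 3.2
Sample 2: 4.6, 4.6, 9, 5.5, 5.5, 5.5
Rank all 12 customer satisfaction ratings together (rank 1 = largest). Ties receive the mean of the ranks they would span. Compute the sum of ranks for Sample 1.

34.5

Sorted (descending): 9.2, 9.1, 9, 9, 5.9, 5.5, 5.5, 5.5, 4.6, 4.6, 3.9, 3.2
The 2 values of 9 occupy positions 3–4 → average rank (3+4)/2 = 3.5.
The 3 values of 5.5 occupy positions 6–8 → average rank 7.
The 2 values of 4.6 occupy positions 9–10 → average rank (9+10)/2 = 9.5.
Sample 1 values → pooled ranks: 9.1→2, 3.9→11, 9.2→1, 5.9→5, 9→3.5, 3.2→12
Rank sum = 2 + 11 + 1 + 5 + 3.5 + 12 = 34.5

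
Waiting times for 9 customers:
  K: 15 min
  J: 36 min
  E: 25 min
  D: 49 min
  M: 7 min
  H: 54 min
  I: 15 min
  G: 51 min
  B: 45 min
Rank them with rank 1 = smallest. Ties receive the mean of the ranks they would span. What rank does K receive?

2.5

Sorted (ascending): 7, 15, 15, 25, 36, 45, 49, 51, 54
The 2 values of 15 occupy positions 2–3 → average rank (2+3)/2 = 2.5.
K has value 15 min → rank 2.5.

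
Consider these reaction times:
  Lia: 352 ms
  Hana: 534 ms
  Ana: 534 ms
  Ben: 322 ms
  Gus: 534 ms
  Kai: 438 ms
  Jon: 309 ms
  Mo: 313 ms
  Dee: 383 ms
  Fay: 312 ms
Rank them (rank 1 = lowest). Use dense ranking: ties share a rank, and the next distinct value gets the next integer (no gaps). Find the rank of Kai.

7

Sorted (ascending): 309, 312, 313, 322, 352, 383, 438, 534, 534, 534
The 3 values of 534 share dense rank 8.
Remaining distinct values take the next consecutive integers.
Kai has value 438 ms → rank 7.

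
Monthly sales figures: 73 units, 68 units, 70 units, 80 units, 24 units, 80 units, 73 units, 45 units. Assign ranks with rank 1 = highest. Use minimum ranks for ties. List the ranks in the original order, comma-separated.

3, 6, 5, 1, 8, 1, 3, 7

Sorted (descending): 80, 80, 73, 73, 70, 68, 45, 24
The 2 values of 80 occupy positions 1–2 → each gets rank 1.
The 2 values of 73 occupy positions 3–4 → each gets rank 3.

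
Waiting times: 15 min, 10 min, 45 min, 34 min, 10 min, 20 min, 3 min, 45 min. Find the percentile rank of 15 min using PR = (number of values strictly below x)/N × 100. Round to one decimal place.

N = 8.
Strictly below 15: 3. Equal to 15: 1.
PR = 3/8 × 100 = 37.5

37.5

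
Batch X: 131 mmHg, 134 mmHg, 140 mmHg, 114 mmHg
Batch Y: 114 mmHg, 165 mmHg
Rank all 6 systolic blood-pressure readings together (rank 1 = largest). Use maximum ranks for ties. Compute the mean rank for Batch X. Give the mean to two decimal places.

Sorted (descending): 165, 140, 134, 131, 114, 114
The 2 values of 114 occupy positions 5–6 → each gets rank 6.
Batch X values → pooled ranks: 131→4, 134→3, 140→2, 114→6
Mean rank = (4 + 3 + 2 + 6) / 4 = 3.75

3.75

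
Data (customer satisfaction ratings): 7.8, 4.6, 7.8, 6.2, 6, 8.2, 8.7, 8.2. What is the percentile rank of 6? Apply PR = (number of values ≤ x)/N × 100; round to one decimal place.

N = 8.
Strictly below 6: 1. Equal to 6: 1.
PR = 2/8 × 100 = 25.0

25.0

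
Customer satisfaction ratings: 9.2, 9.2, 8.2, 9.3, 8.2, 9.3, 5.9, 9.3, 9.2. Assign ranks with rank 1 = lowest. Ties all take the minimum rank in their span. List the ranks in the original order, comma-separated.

Sorted (ascending): 5.9, 8.2, 8.2, 9.2, 9.2, 9.2, 9.3, 9.3, 9.3
The 2 values of 8.2 occupy positions 2–3 → each gets rank 2.
The 3 values of 9.2 occupy positions 4–6 → each gets rank 4.
The 3 values of 9.3 occupy positions 7–9 → each gets rank 7.

4, 4, 2, 7, 2, 7, 1, 7, 4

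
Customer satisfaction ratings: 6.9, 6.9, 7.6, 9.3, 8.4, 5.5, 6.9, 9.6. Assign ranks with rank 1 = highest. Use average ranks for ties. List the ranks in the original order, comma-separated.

Sorted (descending): 9.6, 9.3, 8.4, 7.6, 6.9, 6.9, 6.9, 5.5
The 3 values of 6.9 occupy positions 5–7 → average rank 6.

6, 6, 4, 2, 3, 8, 6, 1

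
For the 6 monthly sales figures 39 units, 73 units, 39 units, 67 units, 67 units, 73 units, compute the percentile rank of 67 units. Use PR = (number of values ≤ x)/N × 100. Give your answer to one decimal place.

N = 6.
Strictly below 67: 2. Equal to 67: 2.
PR = 4/6 × 100 = 66.7

66.7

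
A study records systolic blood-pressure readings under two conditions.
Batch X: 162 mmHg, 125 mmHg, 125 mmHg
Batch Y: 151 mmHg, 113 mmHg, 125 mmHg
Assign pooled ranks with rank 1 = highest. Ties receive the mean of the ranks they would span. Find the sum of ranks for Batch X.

9

Sorted (descending): 162, 151, 125, 125, 125, 113
The 3 values of 125 occupy positions 3–5 → average rank 4.
Batch X values → pooled ranks: 162→1, 125→4, 125→4
Rank sum = 1 + 4 + 4 = 9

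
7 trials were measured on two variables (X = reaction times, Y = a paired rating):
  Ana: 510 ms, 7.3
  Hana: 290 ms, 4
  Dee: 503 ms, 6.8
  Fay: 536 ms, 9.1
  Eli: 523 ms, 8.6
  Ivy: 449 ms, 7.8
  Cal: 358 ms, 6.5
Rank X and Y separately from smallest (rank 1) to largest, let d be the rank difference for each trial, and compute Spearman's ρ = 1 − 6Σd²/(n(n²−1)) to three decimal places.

0.893

Ranks of variable 1: 5, 1, 4, 7, 6, 3, 2
Ranks of variable 2: 4, 1, 3, 7, 6, 5, 2
d = r₁ − r₂: 1, 0, 1, 0, 0, -2, 0
d²: 1, 0, 1, 0, 0, 4, 0; Σd² = 6
ρ = 1 − 6·6/(7·48) = 1 − 36/336 = 0.893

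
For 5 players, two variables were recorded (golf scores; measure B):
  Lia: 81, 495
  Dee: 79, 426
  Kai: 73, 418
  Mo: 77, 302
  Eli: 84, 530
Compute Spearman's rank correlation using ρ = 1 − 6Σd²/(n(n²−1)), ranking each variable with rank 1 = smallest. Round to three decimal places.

0.900

Ranks of variable 1: 4, 3, 1, 2, 5
Ranks of variable 2: 4, 3, 2, 1, 5
d = r₁ − r₂: 0, 0, -1, 1, 0
d²: 0, 0, 1, 1, 0; Σd² = 2
ρ = 1 − 6·2/(5·24) = 1 − 12/120 = 0.900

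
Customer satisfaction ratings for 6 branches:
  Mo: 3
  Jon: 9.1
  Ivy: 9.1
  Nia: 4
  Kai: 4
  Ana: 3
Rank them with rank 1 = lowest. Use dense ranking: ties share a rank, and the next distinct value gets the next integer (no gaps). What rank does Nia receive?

2

Sorted (ascending): 3, 3, 4, 4, 9.1, 9.1
The 2 values of 3 share dense rank 1.
The 2 values of 4 share dense rank 2.
The 2 values of 9.1 share dense rank 3.
Nia has value 4 → rank 2.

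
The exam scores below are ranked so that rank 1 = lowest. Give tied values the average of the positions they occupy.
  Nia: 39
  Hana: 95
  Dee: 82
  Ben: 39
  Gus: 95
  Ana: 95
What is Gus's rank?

5

Sorted (ascending): 39, 39, 82, 95, 95, 95
The 2 values of 39 occupy positions 1–2 → average rank (1+2)/2 = 1.5.
The 3 values of 95 occupy positions 4–6 → average rank 5.
Gus has value 95 → rank 5.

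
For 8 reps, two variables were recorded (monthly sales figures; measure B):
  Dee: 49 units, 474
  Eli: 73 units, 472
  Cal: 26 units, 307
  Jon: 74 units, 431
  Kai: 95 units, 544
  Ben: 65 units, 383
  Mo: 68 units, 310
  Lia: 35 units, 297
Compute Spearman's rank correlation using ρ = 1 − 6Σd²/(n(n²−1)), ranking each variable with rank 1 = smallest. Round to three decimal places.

Ranks of variable 1: 3, 6, 1, 7, 8, 4, 5, 2
Ranks of variable 2: 7, 6, 2, 5, 8, 4, 3, 1
d = r₁ − r₂: -4, 0, -1, 2, 0, 0, 2, 1
d²: 16, 0, 1, 4, 0, 0, 4, 1; Σd² = 26
ρ = 1 − 6·26/(8·63) = 1 − 156/504 = 0.690

0.690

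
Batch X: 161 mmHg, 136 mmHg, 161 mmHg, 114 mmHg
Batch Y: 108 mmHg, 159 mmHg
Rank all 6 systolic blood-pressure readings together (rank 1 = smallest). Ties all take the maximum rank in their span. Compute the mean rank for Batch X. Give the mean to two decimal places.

4.25

Sorted (ascending): 108, 114, 136, 159, 161, 161
The 2 values of 161 occupy positions 5–6 → each gets rank 6.
Batch X values → pooled ranks: 161→6, 136→3, 161→6, 114→2
Mean rank = (6 + 3 + 6 + 2) / 4 = 4.25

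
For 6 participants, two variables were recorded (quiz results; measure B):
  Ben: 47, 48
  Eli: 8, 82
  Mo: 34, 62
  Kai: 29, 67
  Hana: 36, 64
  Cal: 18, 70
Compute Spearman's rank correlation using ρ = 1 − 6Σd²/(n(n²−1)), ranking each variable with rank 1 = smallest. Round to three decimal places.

Ranks of variable 1: 6, 1, 4, 3, 5, 2
Ranks of variable 2: 1, 6, 2, 4, 3, 5
d = r₁ − r₂: 5, -5, 2, -1, 2, -3
d²: 25, 25, 4, 1, 4, 9; Σd² = 68
ρ = 1 − 6·68/(6·35) = 1 − 408/210 = -0.943

-0.943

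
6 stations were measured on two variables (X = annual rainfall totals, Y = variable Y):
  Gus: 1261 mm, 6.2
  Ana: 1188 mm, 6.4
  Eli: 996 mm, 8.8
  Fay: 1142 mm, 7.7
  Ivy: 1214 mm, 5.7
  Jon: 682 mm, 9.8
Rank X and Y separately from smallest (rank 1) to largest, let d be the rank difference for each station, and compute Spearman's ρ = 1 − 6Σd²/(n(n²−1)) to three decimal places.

-0.943

Ranks of variable 1: 6, 4, 2, 3, 5, 1
Ranks of variable 2: 2, 3, 5, 4, 1, 6
d = r₁ − r₂: 4, 1, -3, -1, 4, -5
d²: 16, 1, 9, 1, 16, 25; Σd² = 68
ρ = 1 − 6·68/(6·35) = 1 − 408/210 = -0.943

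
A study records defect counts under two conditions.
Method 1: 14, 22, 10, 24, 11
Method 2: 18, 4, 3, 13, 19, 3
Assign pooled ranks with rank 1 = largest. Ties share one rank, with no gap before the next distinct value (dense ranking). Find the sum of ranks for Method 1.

Sorted (descending): 24, 22, 19, 18, 14, 13, 11, 10, 4, 3, 3
The 2 values of 3 share dense rank 10.
Remaining distinct values take the next consecutive integers.
Method 1 values → pooled ranks: 14→5, 22→2, 10→8, 24→1, 11→7
Rank sum = 5 + 2 + 8 + 1 + 7 = 23

23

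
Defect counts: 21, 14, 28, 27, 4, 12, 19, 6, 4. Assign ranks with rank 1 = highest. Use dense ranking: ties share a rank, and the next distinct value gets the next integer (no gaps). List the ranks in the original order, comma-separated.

3, 5, 1, 2, 8, 6, 4, 7, 8

Sorted (descending): 28, 27, 21, 19, 14, 12, 6, 4, 4
The 2 values of 4 share dense rank 8.
Remaining distinct values take the next consecutive integers.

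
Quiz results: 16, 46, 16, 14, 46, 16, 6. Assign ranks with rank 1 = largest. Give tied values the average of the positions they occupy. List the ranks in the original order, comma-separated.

4, 1.5, 4, 6, 1.5, 4, 7

Sorted (descending): 46, 46, 16, 16, 16, 14, 6
The 2 values of 46 occupy positions 1–2 → average rank (1+2)/2 = 1.5.
The 3 values of 16 occupy positions 3–5 → average rank 4.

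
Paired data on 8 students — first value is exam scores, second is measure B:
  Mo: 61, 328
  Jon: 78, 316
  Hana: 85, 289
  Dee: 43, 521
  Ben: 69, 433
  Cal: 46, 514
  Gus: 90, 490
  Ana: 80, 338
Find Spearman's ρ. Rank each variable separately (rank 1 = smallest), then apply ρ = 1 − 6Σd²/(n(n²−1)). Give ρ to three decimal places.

-0.524

Ranks of variable 1: 3, 5, 7, 1, 4, 2, 8, 6
Ranks of variable 2: 3, 2, 1, 8, 5, 7, 6, 4
d = r₁ − r₂: 0, 3, 6, -7, -1, -5, 2, 2
d²: 0, 9, 36, 49, 1, 25, 4, 4; Σd² = 128
ρ = 1 − 6·128/(8·63) = 1 − 768/504 = -0.524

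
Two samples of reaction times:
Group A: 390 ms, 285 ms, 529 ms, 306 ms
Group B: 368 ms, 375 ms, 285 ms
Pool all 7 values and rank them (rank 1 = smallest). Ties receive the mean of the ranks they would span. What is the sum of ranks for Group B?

Sorted (ascending): 285, 285, 306, 368, 375, 390, 529
The 2 values of 285 occupy positions 1–2 → average rank (1+2)/2 = 1.5.
Group B values → pooled ranks: 368→4, 375→5, 285→1.5
Rank sum = 4 + 5 + 1.5 = 10.5

10.5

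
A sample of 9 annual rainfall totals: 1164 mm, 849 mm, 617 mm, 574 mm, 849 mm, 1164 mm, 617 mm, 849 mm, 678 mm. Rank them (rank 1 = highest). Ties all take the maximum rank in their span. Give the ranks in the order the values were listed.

2, 5, 8, 9, 5, 2, 8, 5, 6

Sorted (descending): 1164, 1164, 849, 849, 849, 678, 617, 617, 574
The 2 values of 1164 occupy positions 1–2 → each gets rank 2.
The 3 values of 849 occupy positions 3–5 → each gets rank 5.
The 2 values of 617 occupy positions 7–8 → each gets rank 8.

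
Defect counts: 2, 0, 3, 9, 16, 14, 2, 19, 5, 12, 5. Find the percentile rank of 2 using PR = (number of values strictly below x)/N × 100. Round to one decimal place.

9.1

N = 11.
Strictly below 2: 1. Equal to 2: 2.
PR = 1/11 × 100 = 9.1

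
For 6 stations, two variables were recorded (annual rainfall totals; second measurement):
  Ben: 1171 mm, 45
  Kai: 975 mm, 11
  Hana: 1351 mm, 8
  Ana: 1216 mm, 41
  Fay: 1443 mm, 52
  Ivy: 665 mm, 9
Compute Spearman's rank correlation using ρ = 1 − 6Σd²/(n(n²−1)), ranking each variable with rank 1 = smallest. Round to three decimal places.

0.371

Ranks of variable 1: 3, 2, 5, 4, 6, 1
Ranks of variable 2: 5, 3, 1, 4, 6, 2
d = r₁ − r₂: -2, -1, 4, 0, 0, -1
d²: 4, 1, 16, 0, 0, 1; Σd² = 22
ρ = 1 − 6·22/(6·35) = 1 − 132/210 = 0.371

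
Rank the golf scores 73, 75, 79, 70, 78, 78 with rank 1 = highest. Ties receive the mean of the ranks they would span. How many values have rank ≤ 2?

1

Sorted (descending): 79, 78, 78, 75, 73, 70
The 2 values of 78 occupy positions 2–3 → average rank (2+3)/2 = 2.5.
Ranks ≤ 2: {1} → 1 value.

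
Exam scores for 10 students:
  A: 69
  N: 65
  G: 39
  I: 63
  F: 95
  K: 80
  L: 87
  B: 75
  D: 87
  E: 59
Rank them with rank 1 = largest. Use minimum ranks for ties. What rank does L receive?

2

Sorted (descending): 95, 87, 87, 80, 75, 69, 65, 63, 59, 39
The 2 values of 87 occupy positions 2–3 → each gets rank 2.
L has value 87 → rank 2.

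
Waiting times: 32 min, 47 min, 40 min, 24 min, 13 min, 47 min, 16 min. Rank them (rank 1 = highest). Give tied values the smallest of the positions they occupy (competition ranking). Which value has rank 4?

32

Sorted (descending): 47, 47, 40, 32, 24, 16, 13
The 2 values of 47 occupy positions 1–2 → each gets rank 1.
Rank 4 → value 32.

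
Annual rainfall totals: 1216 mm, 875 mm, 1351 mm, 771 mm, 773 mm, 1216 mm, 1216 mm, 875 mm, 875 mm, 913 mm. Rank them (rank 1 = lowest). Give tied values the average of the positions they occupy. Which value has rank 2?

Sorted (ascending): 771, 773, 875, 875, 875, 913, 1216, 1216, 1216, 1351
The 3 values of 875 occupy positions 3–5 → average rank 4.
The 3 values of 1216 occupy positions 7–9 → average rank 8.
Rank 2 → value 773.

773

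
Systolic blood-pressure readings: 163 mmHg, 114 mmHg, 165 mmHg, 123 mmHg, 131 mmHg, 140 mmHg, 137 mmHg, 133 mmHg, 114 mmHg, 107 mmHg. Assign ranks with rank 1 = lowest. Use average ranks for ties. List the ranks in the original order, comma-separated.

9, 2.5, 10, 4, 5, 8, 7, 6, 2.5, 1

Sorted (ascending): 107, 114, 114, 123, 131, 133, 137, 140, 163, 165
The 2 values of 114 occupy positions 2–3 → average rank (2+3)/2 = 2.5.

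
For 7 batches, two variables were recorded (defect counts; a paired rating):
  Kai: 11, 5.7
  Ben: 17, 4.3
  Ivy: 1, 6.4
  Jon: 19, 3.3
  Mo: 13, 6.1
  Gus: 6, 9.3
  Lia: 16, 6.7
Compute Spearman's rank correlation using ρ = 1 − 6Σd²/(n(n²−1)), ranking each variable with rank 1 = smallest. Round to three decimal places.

Ranks of variable 1: 3, 6, 1, 7, 4, 2, 5
Ranks of variable 2: 3, 2, 5, 1, 4, 7, 6
d = r₁ − r₂: 0, 4, -4, 6, 0, -5, -1
d²: 0, 16, 16, 36, 0, 25, 1; Σd² = 94
ρ = 1 − 6·94/(7·48) = 1 − 564/336 = -0.679

-0.679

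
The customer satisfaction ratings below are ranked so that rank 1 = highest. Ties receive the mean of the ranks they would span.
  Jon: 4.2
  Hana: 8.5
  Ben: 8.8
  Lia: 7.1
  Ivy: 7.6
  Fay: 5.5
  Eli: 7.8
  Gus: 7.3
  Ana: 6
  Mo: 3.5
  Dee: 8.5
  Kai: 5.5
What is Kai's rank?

Sorted (descending): 8.8, 8.5, 8.5, 7.8, 7.6, 7.3, 7.1, 6, 5.5, 5.5, 4.2, 3.5
The 2 values of 8.5 occupy positions 2–3 → average rank (2+3)/2 = 2.5.
The 2 values of 5.5 occupy positions 9–10 → average rank (9+10)/2 = 9.5.
Kai has value 5.5 → rank 9.5.

9.5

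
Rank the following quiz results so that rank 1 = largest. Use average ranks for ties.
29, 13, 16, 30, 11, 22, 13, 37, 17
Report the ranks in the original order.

3, 7.5, 6, 2, 9, 4, 7.5, 1, 5

Sorted (descending): 37, 30, 29, 22, 17, 16, 13, 13, 11
The 2 values of 13 occupy positions 7–8 → average rank (7+8)/2 = 7.5.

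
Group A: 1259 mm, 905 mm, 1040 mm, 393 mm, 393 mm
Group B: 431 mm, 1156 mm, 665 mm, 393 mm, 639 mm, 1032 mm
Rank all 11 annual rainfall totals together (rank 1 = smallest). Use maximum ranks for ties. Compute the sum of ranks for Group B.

36

Sorted (ascending): 393, 393, 393, 431, 639, 665, 905, 1032, 1040, 1156, 1259
The 3 values of 393 occupy positions 1–3 → each gets rank 3.
Group B values → pooled ranks: 431→4, 1156→10, 665→6, 393→3, 639→5, 1032→8
Rank sum = 4 + 10 + 6 + 3 + 5 + 8 = 36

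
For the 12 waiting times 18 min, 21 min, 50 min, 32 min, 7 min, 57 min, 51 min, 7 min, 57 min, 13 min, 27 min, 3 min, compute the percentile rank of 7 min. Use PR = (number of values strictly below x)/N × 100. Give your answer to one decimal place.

N = 12.
Strictly below 7: 1. Equal to 7: 2.
PR = 1/12 × 100 = 8.3

8.3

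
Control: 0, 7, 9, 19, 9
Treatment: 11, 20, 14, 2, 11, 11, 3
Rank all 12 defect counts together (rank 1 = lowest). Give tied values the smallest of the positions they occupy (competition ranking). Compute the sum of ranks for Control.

Sorted (ascending): 0, 2, 3, 7, 9, 9, 11, 11, 11, 14, 19, 20
The 2 values of 9 occupy positions 5–6 → each gets rank 5.
The 3 values of 11 occupy positions 7–9 → each gets rank 7.
Control values → pooled ranks: 0→1, 7→4, 9→5, 19→11, 9→5
Rank sum = 1 + 4 + 5 + 11 + 5 = 26

26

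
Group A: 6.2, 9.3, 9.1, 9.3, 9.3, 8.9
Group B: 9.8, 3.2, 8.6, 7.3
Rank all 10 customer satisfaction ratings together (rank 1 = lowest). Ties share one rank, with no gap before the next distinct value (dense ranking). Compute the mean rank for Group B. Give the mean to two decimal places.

4.00

Sorted (ascending): 3.2, 6.2, 7.3, 8.6, 8.9, 9.1, 9.3, 9.3, 9.3, 9.8
The 3 values of 9.3 share dense rank 7.
Remaining distinct values take the next consecutive integers.
Group B values → pooled ranks: 9.8→8, 3.2→1, 8.6→4, 7.3→3
Mean rank = (8 + 1 + 4 + 3) / 4 = 4.00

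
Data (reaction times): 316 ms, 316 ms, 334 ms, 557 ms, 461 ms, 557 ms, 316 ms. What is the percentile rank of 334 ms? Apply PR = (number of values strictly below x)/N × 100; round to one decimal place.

42.9

N = 7.
Strictly below 334: 3. Equal to 334: 1.
PR = 3/7 × 100 = 42.9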